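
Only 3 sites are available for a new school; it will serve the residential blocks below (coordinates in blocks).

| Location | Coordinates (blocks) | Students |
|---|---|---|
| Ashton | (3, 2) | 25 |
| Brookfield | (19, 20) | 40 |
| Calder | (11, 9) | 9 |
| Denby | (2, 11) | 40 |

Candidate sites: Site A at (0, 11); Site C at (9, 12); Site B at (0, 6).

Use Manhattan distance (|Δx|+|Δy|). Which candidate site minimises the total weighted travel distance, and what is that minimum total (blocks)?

Site C, total 1485 blocks

Total weighted distance at each candidate:
  Site A (0, 11): total = 1617
  Site C (9, 12): total = 1485
  Site B (0, 6): total = 1901
Minimum is at Site C with total 1485 blocks.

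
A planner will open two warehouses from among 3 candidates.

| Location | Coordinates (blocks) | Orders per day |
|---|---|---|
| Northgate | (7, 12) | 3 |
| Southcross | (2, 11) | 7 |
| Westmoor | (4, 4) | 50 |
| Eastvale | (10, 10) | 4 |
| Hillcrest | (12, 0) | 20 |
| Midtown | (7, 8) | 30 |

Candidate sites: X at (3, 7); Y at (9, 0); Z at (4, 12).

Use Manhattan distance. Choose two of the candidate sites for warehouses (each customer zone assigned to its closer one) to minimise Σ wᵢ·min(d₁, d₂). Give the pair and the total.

Evaluate every pair (each demand assigned to the nearer of the two):
  {X, Y}: total = 512
  {X, Z}: total = 732
  {Y, Z}: total = 732
Best pair: {X, Y} with total 512.

{X, Y}, total 512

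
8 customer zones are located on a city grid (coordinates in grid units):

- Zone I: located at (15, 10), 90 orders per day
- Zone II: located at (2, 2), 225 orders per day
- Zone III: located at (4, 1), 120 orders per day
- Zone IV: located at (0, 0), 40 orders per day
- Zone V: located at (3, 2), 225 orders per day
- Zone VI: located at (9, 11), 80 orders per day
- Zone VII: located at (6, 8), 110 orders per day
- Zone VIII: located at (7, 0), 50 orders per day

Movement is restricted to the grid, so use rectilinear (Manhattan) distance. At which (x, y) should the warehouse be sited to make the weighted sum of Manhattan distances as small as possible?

Manhattan distance separates: Σwᵢ(|x−xᵢ|+|y−yᵢ|) = Σwᵢ|x−xᵢ| + Σwᵢ|y−yᵢ|, so x and y are optimised independently as 1-D weighted medians.
Total weight W = 940; half = 470.
x-coordinate, sorted with cumulative weight:
  x=0 (Zone IV, w=40) cum 40
  x=2 (Zone II, w=225) cum 265
  x=3 (Zone V, w=225) cum 490  ← median
  x=4 (Zone III, w=120) cum 610
  x=6 (Zone VII, w=110) cum 720
  x=7 (Zone VIII, w=50) cum 770
  x=9 (Zone VI, w=80) cum 850
  x=15 (Zone I, w=90) cum 940
⇒ x* = 3
y-coordinate, sorted with cumulative weight:
  y=0 (Zone IV, w=40) cum 40
  y=0 (Zone VIII, w=50) cum 90
  y=1 (Zone III, w=120) cum 210
  y=2 (Zone II, w=225) cum 435
  y=2 (Zone V, w=225) cum 660  ← median
  y=8 (Zone VII, w=110) cum 770
  y=10 (Zone I, w=90) cum 860
  y=11 (Zone VI, w=80) cum 940
⇒ y* = 2

(3, 2)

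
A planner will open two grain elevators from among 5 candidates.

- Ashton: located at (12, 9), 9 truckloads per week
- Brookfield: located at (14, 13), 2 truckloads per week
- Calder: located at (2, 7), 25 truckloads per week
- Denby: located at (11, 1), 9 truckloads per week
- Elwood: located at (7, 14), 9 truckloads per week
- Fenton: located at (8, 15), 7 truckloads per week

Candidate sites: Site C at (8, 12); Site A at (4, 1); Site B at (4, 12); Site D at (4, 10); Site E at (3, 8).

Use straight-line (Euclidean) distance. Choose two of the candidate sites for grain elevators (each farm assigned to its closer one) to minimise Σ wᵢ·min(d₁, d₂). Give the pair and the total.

Evaluate every pair (each demand assigned to the nearer of the two):
  {Site C, Site E}: total = 229.3
  {Site C, Site D}: total = 291.0
  {Site B, Site E}: total = 295.5
  {Site D, Site E}: total = 314.3
  {Site C, Site A}: total = 319.4
  {Site A, Site E}: total = 329.1
  {Site C, Site B}: total = 335.5
  {Site A, Site D}: total = 336.4
  {Site B, Site D}: total = 352.9
  {Site A, Site B}: total = 362.1
Best pair: {Site C, Site E} with total 229.3.

{Site C, Site E}, total 229.3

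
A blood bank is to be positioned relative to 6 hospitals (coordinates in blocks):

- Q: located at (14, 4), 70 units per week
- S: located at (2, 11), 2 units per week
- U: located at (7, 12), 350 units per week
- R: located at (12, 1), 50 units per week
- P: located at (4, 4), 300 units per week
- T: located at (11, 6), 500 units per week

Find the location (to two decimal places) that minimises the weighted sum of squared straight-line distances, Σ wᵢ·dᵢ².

(8.44, 6.88)

The minimiser of Σwᵢ‖p−pᵢ‖² is the weighted centroid p* = (Σwᵢpᵢ)/(Σwᵢ).
Σwᵢ = 1272.
Σwᵢxᵢ = 70·14 + 2·2 + 350·7 + 50·12 + 300·4 + 500·11 = 10734.
Σwᵢyᵢ = 70·4 + 2·11 + 350·12 + 50·1 + 300·4 + 500·6 = 8752.
x* = 10734/1272 = 8.44, y* = 8752/1272 = 6.88.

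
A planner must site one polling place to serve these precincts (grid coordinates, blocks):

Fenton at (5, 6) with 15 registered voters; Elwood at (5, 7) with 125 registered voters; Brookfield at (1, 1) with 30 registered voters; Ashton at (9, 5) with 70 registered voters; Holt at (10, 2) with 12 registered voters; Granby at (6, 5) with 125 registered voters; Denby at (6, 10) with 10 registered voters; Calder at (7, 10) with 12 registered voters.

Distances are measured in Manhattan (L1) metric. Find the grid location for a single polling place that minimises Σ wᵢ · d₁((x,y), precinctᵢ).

(6, 5)

Manhattan distance separates: Σwᵢ(|x−xᵢ|+|y−yᵢ|) = Σwᵢ|x−xᵢ| + Σwᵢ|y−yᵢ|, so x and y are optimised independently as 1-D weighted medians.
Total weight W = 399; half = 199.5.
x-coordinate, sorted with cumulative weight:
  x=1 (Brookfield, w=30) cum 30
  x=5 (Fenton, w=15) cum 45
  x=5 (Elwood, w=125) cum 170
  x=6 (Granby, w=125) cum 295  ← median
  x=6 (Denby, w=10) cum 305
  x=7 (Calder, w=12) cum 317
  x=9 (Ashton, w=70) cum 387
  x=10 (Holt, w=12) cum 399
⇒ x* = 6
y-coordinate, sorted with cumulative weight:
  y=1 (Brookfield, w=30) cum 30
  y=2 (Holt, w=12) cum 42
  y=5 (Ashton, w=70) cum 112
  y=5 (Granby, w=125) cum 237  ← median
  y=6 (Fenton, w=15) cum 252
  y=7 (Elwood, w=125) cum 377
  y=10 (Denby, w=10) cum 387
  y=10 (Calder, w=12) cum 399
⇒ y* = 5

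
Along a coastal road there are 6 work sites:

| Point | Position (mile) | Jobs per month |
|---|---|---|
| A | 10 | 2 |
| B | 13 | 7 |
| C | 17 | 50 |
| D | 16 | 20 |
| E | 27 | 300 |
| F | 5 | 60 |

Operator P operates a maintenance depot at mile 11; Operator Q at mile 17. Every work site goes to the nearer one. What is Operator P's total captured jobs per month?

69

The indifferent point is the midpoint (11+17)/2 = 14; work sites left of it (closer to Operator P at 11) go to Operator P, those right go to Operator Q.
  F at 5 (w=60) → Operator P
  A at 10 (w=2) → Operator P
  B at 13 (w=7) → Operator P
  D at 16 (w=20) → Operator Q
  C at 17 (w=50) → Operator Q
  E at 27 (w=300) → Operator Q
Operator P captures 69; Operator Q captures 370.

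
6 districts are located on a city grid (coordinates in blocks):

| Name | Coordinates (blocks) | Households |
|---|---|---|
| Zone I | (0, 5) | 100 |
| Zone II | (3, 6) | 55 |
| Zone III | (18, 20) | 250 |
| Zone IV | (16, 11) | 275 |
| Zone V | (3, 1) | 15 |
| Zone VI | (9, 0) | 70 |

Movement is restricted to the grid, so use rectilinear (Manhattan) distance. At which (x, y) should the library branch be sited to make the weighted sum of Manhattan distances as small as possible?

(16, 11)

Manhattan distance separates: Σwᵢ(|x−xᵢ|+|y−yᵢ|) = Σwᵢ|x−xᵢ| + Σwᵢ|y−yᵢ|, so x and y are optimised independently as 1-D weighted medians.
Total weight W = 765; half = 382.5.
x-coordinate, sorted with cumulative weight:
  x=0 (Zone I, w=100) cum 100
  x=3 (Zone II, w=55) cum 155
  x=3 (Zone V, w=15) cum 170
  x=9 (Zone VI, w=70) cum 240
  x=16 (Zone IV, w=275) cum 515  ← median
  x=18 (Zone III, w=250) cum 765
⇒ x* = 16
y-coordinate, sorted with cumulative weight:
  y=0 (Zone VI, w=70) cum 70
  y=1 (Zone V, w=15) cum 85
  y=5 (Zone I, w=100) cum 185
  y=6 (Zone II, w=55) cum 240
  y=11 (Zone IV, w=275) cum 515  ← median
  y=20 (Zone III, w=250) cum 765
⇒ y* = 11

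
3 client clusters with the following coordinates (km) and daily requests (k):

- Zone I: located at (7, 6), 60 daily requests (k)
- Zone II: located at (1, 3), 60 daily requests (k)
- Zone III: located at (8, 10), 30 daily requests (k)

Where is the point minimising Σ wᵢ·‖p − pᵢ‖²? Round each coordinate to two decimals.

(4.80, 5.60)

The minimiser of Σwᵢ‖p−pᵢ‖² is the weighted centroid p* = (Σwᵢpᵢ)/(Σwᵢ).
Σwᵢ = 150.
Σwᵢxᵢ = 60·7 + 60·1 + 30·8 = 720.
Σwᵢyᵢ = 60·6 + 60·3 + 30·10 = 840.
x* = 720/150 = 4.80, y* = 840/150 = 5.60.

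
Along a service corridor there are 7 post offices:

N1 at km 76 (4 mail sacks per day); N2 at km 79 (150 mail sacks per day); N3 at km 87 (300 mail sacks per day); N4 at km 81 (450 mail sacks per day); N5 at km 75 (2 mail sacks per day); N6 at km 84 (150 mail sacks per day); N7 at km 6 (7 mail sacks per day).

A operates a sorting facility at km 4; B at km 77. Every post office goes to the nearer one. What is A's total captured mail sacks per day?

The indifferent point is the midpoint (4+77)/2 = 40.5; post offices left of it (closer to A at 4) go to A, those right go to B.
  N7 at 6 (w=7) → A
  N5 at 75 (w=2) → B
  N1 at 76 (w=4) → B
  N2 at 79 (w=150) → B
  N4 at 81 (w=450) → B
  N6 at 84 (w=150) → B
  N3 at 87 (w=300) → B
A captures 7; B captures 1056.

7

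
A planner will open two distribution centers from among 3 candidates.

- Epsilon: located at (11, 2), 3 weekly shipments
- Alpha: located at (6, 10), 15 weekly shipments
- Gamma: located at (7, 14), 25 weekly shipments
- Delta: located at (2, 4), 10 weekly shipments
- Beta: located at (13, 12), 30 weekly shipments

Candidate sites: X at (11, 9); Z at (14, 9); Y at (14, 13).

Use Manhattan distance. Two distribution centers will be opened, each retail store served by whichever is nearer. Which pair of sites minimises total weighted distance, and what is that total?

Evaluate every pair (each demand assigned to the nearer of the two):
  {X, Y}: total = 511
  {Z, Y}: total = 595
  {X, Z}: total = 596
Best pair: {X, Y} with total 511.

{X, Y}, total 511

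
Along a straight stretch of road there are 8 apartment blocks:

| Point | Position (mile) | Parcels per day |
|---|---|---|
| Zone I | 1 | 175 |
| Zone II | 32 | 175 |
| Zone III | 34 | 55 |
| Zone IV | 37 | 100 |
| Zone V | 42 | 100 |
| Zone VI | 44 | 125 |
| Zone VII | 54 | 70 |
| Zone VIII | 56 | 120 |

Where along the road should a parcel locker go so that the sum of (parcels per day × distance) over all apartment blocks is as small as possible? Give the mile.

x = 37

For a sum of weighted absolute distances on a line, the optimum is the weighted median (not the mean). Total weight W = 920; half-weight = 460.
Sort by position and accumulate weight:
  mile 1 (Zone I, w=175) → cum 175
  mile 32 (Zone II, w=175) → cum 350
  mile 34 (Zone III, w=55) → cum 405
  mile 37 (Zone IV, w=100) → cum 505  ≥ 460 → median here
  mile 42 (Zone V, w=100) → cum 605
  mile 44 (Zone VI, w=125) → cum 730
  mile 54 (Zone VII, w=70) → cum 800
  mile 56 (Zone VIII, w=120) → cum 920
Optimal location: mile 37.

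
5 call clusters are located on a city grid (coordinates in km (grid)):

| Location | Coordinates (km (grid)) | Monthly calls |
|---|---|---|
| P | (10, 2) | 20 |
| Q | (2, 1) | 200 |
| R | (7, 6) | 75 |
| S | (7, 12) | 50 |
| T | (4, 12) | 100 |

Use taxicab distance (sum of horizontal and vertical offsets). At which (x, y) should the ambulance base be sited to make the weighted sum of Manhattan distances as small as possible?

(4, 6)

Manhattan distance separates: Σwᵢ(|x−xᵢ|+|y−yᵢ|) = Σwᵢ|x−xᵢ| + Σwᵢ|y−yᵢ|, so x and y are optimised independently as 1-D weighted medians.
Total weight W = 445; half = 222.5.
x-coordinate, sorted with cumulative weight:
  x=2 (Q, w=200) cum 200
  x=4 (T, w=100) cum 300  ← median
  x=7 (R, w=75) cum 375
  x=7 (S, w=50) cum 425
  x=10 (P, w=20) cum 445
⇒ x* = 4
y-coordinate, sorted with cumulative weight:
  y=1 (Q, w=200) cum 200
  y=2 (P, w=20) cum 220
  y=6 (R, w=75) cum 295  ← median
  y=12 (S, w=50) cum 345
  y=12 (T, w=100) cum 445
⇒ y* = 6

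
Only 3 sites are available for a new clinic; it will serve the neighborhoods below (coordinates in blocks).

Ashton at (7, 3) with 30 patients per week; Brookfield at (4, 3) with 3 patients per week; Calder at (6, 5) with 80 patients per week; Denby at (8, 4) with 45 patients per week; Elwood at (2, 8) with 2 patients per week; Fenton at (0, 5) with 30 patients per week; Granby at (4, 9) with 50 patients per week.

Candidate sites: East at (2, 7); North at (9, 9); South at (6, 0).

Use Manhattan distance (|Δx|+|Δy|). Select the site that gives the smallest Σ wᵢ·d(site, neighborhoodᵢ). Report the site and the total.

Total weighted distance at each candidate:
  East (2, 7): total = 1495
  North (9, 9): total = 1759
  South (6, 0): total = 1709
Minimum is at East with total 1495 blocks.

East, total 1495 blocks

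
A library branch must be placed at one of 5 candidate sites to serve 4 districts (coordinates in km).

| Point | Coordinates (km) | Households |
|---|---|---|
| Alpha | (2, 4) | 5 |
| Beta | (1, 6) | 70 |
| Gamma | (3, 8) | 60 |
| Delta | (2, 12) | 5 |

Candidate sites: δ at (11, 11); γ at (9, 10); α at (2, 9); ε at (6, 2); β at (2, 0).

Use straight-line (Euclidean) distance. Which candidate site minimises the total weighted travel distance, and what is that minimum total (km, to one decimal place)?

α, total 346.2 km

Total weighted distance at each candidate:
  δ (11, 11): total = 1397.5
  γ (9, 10): total = 1088.1
  α (2, 9): total = 346.2
  ε (6, 2): total = 926.9
  β (2, 0): total = 989.5
Minimum is at α with total 346.2 km.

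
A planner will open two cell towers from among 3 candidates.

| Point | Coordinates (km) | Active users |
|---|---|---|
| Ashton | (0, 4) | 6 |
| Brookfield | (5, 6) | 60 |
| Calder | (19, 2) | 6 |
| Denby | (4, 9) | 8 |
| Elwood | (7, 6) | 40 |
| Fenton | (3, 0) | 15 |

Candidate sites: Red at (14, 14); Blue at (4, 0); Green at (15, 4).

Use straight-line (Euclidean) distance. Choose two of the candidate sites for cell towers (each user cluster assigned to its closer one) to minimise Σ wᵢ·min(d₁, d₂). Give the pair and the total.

{Blue, Green}, total 781.1

Evaluate every pair (each demand assigned to the nearer of the two):
  {Blue, Green}: total = 781.1
  {Red, Blue}: total = 832.2
  {Red, Green}: total = 1337.7
Best pair: {Blue, Green} with total 781.1.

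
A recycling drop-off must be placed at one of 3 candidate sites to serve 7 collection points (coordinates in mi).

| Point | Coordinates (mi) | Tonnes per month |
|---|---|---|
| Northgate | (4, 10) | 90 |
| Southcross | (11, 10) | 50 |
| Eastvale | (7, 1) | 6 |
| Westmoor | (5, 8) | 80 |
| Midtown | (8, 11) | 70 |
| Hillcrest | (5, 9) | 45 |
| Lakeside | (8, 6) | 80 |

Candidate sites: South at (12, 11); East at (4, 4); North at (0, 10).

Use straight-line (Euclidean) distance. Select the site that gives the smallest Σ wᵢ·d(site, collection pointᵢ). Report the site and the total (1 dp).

Total weighted distance at each candidate:
  South (12, 11): total = 2592.5
  East (4, 4): total = 2507.9
  North (0, 10): total = 2918.6
Minimum is at East with total 2507.9 mi.

East, total 2507.9 mi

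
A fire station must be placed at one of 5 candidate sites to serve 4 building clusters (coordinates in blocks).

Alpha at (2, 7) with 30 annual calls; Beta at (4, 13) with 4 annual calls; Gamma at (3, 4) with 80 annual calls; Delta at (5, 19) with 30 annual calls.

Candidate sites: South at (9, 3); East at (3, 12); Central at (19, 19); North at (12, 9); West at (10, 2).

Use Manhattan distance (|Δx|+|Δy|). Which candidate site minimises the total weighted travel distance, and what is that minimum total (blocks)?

East, total 1098 blocks

Total weighted distance at each candidate:
  South (9, 3): total = 1550
  East (3, 12): total = 1098
  Central (19, 19): total = 3854
  North (12, 9): total = 2038
  West (10, 2): total = 1838
Minimum is at East with total 1098 blocks.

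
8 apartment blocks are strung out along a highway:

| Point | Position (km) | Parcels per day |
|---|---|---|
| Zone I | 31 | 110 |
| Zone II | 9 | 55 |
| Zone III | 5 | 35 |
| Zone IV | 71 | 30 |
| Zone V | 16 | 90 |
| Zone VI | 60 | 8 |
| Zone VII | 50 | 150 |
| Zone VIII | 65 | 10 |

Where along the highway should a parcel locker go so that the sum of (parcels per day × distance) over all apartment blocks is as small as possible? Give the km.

For a sum of weighted absolute distances on a line, the optimum is the weighted median (not the mean). Total weight W = 488; half-weight = 244.
Sort by position and accumulate weight:
  km 5 (Zone III, w=35) → cum 35
  km 9 (Zone II, w=55) → cum 90
  km 16 (Zone V, w=90) → cum 180
  km 31 (Zone I, w=110) → cum 290  ≥ 244 → median here
  km 50 (Zone VII, w=150) → cum 440
  km 60 (Zone VI, w=8) → cum 448
  km 65 (Zone VIII, w=10) → cum 458
  km 71 (Zone IV, w=30) → cum 488
Optimal location: km 31.

x = 31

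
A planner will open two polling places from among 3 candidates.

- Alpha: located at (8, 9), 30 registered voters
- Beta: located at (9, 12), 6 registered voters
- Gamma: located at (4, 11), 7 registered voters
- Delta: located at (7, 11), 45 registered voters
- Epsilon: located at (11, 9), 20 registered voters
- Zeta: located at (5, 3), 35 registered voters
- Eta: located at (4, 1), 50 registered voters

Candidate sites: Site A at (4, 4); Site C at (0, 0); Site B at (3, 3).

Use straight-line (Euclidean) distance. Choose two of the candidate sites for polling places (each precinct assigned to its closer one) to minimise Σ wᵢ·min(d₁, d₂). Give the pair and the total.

Evaluate every pair (each demand assigned to the nearer of the two):
  {Site A, Site B}: total = 973.8
  {Site A, Site C}: total = 1012.0
  {Site C, Site B}: total = 1139.9
Best pair: {Site A, Site B} with total 973.8.

{Site A, Site B}, total 973.8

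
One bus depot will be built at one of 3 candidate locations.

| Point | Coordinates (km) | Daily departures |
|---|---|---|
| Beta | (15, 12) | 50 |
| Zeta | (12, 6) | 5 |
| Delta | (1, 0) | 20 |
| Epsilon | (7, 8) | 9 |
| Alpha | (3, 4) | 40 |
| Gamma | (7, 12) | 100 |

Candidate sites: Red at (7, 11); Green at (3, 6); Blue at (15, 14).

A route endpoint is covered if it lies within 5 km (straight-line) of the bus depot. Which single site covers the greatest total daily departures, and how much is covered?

Coverage radius r = 5 km; a point is covered iff (Δx)²+(Δy)² ≤ 5² = 25.
  Red (7, 11): covers {Epsilon, Gamma} → 109
  Green (3, 6): covers {Epsilon, Alpha} → 49
  Blue (15, 14): covers {Beta} → 50
Maximum coverage at Red: 109 daily departures.

Red, covering 109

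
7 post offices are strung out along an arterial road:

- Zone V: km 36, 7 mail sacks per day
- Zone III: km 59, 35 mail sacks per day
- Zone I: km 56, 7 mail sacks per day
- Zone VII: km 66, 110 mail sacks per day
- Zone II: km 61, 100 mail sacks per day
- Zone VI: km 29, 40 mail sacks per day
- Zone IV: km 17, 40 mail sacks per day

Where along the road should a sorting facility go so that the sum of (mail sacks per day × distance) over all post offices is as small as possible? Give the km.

x = 61

For a sum of weighted absolute distances on a line, the optimum is the weighted median (not the mean). Total weight W = 339; half-weight = 169.5.
Sort by position and accumulate weight:
  km 17 (Zone IV, w=40) → cum 40
  km 29 (Zone VI, w=40) → cum 80
  km 36 (Zone V, w=7) → cum 87
  km 56 (Zone I, w=7) → cum 94
  km 59 (Zone III, w=35) → cum 129
  km 61 (Zone II, w=100) → cum 229  ≥ 169.5 → median here
  km 66 (Zone VII, w=110) → cum 339
Optimal location: km 61.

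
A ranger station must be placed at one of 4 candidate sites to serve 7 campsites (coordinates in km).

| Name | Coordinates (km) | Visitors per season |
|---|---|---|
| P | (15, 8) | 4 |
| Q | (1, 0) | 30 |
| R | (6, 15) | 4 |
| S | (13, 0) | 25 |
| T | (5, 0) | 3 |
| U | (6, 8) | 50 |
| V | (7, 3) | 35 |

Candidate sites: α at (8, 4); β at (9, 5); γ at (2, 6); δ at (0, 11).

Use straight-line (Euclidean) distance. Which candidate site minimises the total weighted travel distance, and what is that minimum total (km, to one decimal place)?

Total weighted distance at each candidate:
  α (8, 4): total = 767.0
  β (9, 5): total = 842.0
  γ (2, 6): total = 1035.6
  δ (0, 11): total = 1590.8
Minimum is at α with total 767.0 km.

α, total 767.0 km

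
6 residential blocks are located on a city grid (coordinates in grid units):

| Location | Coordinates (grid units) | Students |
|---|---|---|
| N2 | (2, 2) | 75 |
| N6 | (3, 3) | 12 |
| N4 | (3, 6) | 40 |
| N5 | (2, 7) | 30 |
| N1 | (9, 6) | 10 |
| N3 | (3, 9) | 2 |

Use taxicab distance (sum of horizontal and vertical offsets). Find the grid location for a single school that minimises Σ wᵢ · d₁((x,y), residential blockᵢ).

Manhattan distance separates: Σwᵢ(|x−xᵢ|+|y−yᵢ|) = Σwᵢ|x−xᵢ| + Σwᵢ|y−yᵢ|, so x and y are optimised independently as 1-D weighted medians.
Total weight W = 169; half = 84.5.
x-coordinate, sorted with cumulative weight:
  x=2 (N2, w=75) cum 75
  x=2 (N5, w=30) cum 105  ← median
  x=3 (N6, w=12) cum 117
  x=3 (N4, w=40) cum 157
  x=3 (N3, w=2) cum 159
  x=9 (N1, w=10) cum 169
⇒ x* = 2
y-coordinate, sorted with cumulative weight:
  y=2 (N2, w=75) cum 75
  y=3 (N6, w=12) cum 87  ← median
  y=6 (N4, w=40) cum 127
  y=6 (N1, w=10) cum 137
  y=7 (N5, w=30) cum 167
  y=9 (N3, w=2) cum 169
⇒ y* = 3

(2, 3)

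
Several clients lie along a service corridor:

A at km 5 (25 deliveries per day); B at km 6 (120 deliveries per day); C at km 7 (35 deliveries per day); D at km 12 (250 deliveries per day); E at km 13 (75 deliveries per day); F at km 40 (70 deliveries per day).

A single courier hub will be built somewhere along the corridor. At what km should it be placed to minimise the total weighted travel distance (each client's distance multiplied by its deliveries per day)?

x = 12

For a sum of weighted absolute distances on a line, the optimum is the weighted median (not the mean). Total weight W = 575; half-weight = 287.5.
Sort by position and accumulate weight:
  km 5 (A, w=25) → cum 25
  km 6 (B, w=120) → cum 145
  km 7 (C, w=35) → cum 180
  km 12 (D, w=250) → cum 430  ≥ 287.5 → median here
  km 13 (E, w=75) → cum 505
  km 40 (F, w=70) → cum 575
Optimal location: km 12.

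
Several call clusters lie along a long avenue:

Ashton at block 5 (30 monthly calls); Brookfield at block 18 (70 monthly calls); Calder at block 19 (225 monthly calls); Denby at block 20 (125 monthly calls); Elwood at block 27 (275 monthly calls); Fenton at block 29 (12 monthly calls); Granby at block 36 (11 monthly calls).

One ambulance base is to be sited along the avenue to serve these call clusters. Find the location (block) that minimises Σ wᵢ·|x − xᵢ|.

x = 20

For a sum of weighted absolute distances on a line, the optimum is the weighted median (not the mean). Total weight W = 748; half-weight = 374.
Sort by position and accumulate weight:
  block 5 (Ashton, w=30) → cum 30
  block 18 (Brookfield, w=70) → cum 100
  block 19 (Calder, w=225) → cum 325
  block 20 (Denby, w=125) → cum 450  ≥ 374 → median here
  block 27 (Elwood, w=275) → cum 725
  block 29 (Fenton, w=12) → cum 737
  block 36 (Granby, w=11) → cum 748
Optimal location: block 20.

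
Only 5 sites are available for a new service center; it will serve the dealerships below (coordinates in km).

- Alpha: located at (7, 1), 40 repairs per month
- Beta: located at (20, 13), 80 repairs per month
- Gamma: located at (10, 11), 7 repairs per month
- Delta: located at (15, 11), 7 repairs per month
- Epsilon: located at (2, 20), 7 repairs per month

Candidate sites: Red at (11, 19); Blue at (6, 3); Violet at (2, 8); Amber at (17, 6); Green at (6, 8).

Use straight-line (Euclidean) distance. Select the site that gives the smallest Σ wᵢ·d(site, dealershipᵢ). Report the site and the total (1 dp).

Total weighted distance at each candidate:
  Red (11, 19): total = 1785.3
  Blue (6, 3): total = 1735.0
  Violet (2, 8): total = 2075.8
  Amber (17, 6): total = 1298.0
  Green (6, 8): total = 1662.1
Minimum is at Amber with total 1298.0 km.

Amber, total 1298.0 km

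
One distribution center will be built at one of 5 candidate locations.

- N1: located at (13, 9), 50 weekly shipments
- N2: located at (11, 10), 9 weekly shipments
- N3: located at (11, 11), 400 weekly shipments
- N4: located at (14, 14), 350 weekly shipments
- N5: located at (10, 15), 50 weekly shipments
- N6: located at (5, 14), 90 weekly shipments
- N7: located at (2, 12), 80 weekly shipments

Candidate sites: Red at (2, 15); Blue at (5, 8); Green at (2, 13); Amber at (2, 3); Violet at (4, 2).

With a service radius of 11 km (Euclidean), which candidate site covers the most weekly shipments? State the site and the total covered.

Blue, covering 1029

Coverage radius r = 11 km; a point is covered iff (Δx)²+(Δy)² ≤ 11² = 121.
  Red (2, 15): covers {N2, N3, N5, N6, N7} → 629
  Blue (5, 8): covers {N1, N2, N3, N4, N5, N6, N7} → 1029
  Green (2, 13): covers {N2, N3, N5, N6, N7} → 629
  Amber (2, 3): covers {N7} → 80
  Violet (4, 2): covers {N2, N7} → 89
Maximum coverage at Blue: 1029 weekly shipments.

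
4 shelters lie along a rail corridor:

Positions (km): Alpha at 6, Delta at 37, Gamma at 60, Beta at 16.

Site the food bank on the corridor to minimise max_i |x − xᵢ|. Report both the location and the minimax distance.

location 33, max distance 27

The 1-center on a line is the midpoint of the two extreme points: leftmost at 6, rightmost at 60.
Optimal location = (6 + 60)/2 = 33; maximum distance = (60 − 6)/2 = 27.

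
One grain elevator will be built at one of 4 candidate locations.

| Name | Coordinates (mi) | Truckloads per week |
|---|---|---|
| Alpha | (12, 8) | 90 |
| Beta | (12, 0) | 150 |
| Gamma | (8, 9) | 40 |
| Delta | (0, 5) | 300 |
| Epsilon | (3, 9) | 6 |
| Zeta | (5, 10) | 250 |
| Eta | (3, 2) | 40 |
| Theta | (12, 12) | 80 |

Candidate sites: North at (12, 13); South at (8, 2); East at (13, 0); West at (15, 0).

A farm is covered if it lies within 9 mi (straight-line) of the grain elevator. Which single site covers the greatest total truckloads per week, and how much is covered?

Coverage radius r = 9 mi; a point is covered iff (Δx)²+(Δy)² ≤ 9² = 81.
  North (12, 13): covers {Alpha, Gamma, Zeta, Theta} → 460
  South (8, 2): covers {Alpha, Beta, Gamma, Delta, Epsilon, Zeta, Eta} → 876
  East (13, 0): covers {Alpha, Beta} → 240
  West (15, 0): covers {Alpha, Beta} → 240
Maximum coverage at South: 876 truckloads per week.

South, covering 876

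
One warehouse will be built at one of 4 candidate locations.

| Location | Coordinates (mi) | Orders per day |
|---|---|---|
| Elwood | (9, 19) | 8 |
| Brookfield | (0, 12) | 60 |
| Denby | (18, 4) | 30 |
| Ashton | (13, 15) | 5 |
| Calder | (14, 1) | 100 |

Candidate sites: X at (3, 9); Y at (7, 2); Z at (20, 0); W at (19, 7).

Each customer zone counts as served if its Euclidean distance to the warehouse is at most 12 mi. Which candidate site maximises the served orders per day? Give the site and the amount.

W, covering 135

Coverage radius r = 12 mi; a point is covered iff (Δx)²+(Δy)² ≤ 12² = 144.
  X (3, 9): covers {Elwood, Brookfield, Ashton} → 73
  Y (7, 2): covers {Denby, Calder} → 130
  Z (20, 0): covers {Denby, Calder} → 130
  W (19, 7): covers {Denby, Ashton, Calder} → 135
Maximum coverage at W: 135 orders per day.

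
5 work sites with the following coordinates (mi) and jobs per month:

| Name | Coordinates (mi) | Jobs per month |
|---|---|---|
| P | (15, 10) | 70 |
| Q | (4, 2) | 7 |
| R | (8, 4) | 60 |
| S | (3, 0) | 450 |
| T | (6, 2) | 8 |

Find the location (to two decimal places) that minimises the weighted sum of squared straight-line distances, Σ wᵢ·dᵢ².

(4.97, 1.63)

The minimiser of Σwᵢ‖p−pᵢ‖² is the weighted centroid p* = (Σwᵢpᵢ)/(Σwᵢ).
Σwᵢ = 595.
Σwᵢxᵢ = 70·15 + 7·4 + 60·8 + 450·3 + 8·6 = 2956.
Σwᵢyᵢ = 70·10 + 7·2 + 60·4 + 450·0 + 8·2 = 970.
x* = 2956/595 = 4.97, y* = 970/595 = 1.63.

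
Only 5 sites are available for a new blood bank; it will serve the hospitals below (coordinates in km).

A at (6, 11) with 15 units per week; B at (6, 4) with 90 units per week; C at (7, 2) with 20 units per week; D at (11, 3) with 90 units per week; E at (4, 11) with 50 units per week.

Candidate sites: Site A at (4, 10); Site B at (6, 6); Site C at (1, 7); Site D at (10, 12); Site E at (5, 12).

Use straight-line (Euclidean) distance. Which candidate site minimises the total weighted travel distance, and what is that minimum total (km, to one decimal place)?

Site B, total 1131.5 km

Total weighted distance at each candidate:
  Site A (4, 10): total = 1714.6
  Site B (6, 6): total = 1131.5
  Site C (1, 7): total = 1996.4
  Site D (10, 12): total = 2194.8
  Site E (5, 12): total = 1995.0
Minimum is at Site B with total 1131.5 km.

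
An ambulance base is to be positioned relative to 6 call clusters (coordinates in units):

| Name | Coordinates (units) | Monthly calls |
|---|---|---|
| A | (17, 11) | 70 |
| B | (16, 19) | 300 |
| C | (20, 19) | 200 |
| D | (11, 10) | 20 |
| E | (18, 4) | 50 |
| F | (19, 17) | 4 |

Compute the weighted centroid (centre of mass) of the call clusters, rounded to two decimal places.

The minimiser of Σwᵢ‖p−pᵢ‖² is the weighted centroid p* = (Σwᵢpᵢ)/(Σwᵢ).
Σwᵢ = 644.
Σwᵢxᵢ = 70·17 + 300·16 + 200·20 + 20·11 + 50·18 + 4·19 = 11186.
Σwᵢyᵢ = 70·11 + 300·19 + 200·19 + 20·10 + 50·4 + 4·17 = 10738.
x* = 11186/644 = 17.37, y* = 10738/644 = 16.67.

(17.37, 16.67)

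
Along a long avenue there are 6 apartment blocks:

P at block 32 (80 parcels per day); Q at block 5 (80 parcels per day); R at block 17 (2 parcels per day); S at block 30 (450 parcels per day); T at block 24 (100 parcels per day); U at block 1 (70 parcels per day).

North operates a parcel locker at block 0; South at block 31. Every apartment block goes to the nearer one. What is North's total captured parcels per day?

The indifferent point is the midpoint (0+31)/2 = 15.5; apartment blocks left of it (closer to North at 0) go to North, those right go to South.
  U at 1 (w=70) → North
  Q at 5 (w=80) → North
  R at 17 (w=2) → South
  T at 24 (w=100) → South
  S at 30 (w=450) → South
  P at 32 (w=80) → South
North captures 150; South captures 632.

150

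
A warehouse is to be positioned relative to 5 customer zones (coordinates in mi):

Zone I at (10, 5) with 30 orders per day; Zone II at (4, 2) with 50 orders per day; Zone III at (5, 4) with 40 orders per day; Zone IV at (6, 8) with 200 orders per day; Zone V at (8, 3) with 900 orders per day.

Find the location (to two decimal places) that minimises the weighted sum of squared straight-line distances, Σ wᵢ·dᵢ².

(7.46, 3.86)

The minimiser of Σwᵢ‖p−pᵢ‖² is the weighted centroid p* = (Σwᵢpᵢ)/(Σwᵢ).
Σwᵢ = 1220.
Σwᵢxᵢ = 30·10 + 50·4 + 40·5 + 200·6 + 900·8 = 9100.
Σwᵢyᵢ = 30·5 + 50·2 + 40·4 + 200·8 + 900·3 = 4710.
x* = 9100/1220 = 7.46, y* = 4710/1220 = 3.86.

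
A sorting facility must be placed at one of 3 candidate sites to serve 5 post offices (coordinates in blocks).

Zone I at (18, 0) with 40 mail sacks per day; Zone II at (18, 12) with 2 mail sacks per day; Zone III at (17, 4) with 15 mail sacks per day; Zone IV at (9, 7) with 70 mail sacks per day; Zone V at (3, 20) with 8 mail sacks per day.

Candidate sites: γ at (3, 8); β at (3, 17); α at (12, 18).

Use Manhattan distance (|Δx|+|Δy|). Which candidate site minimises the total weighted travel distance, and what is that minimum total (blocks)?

γ, total 1814 blocks

Total weighted distance at each candidate:
  γ (3, 8): total = 1814
  β (3, 17): total = 2869
  α (12, 18): total = 2337
Minimum is at γ with total 1814 blocks.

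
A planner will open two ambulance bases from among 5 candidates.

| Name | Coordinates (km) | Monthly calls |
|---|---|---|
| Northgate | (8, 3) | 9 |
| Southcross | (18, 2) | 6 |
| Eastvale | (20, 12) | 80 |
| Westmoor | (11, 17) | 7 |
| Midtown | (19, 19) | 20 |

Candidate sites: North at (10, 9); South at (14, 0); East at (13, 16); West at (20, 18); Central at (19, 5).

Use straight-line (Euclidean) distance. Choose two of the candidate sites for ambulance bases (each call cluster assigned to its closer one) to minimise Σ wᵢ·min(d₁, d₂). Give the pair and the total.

Evaluate every pair (each demand assigned to the nearer of the two):
  {South, West}: total = 658.9
  {North, West}: total = 685.4
  {West, Central}: total = 691.3
  {East, West}: total = 738.5
  {East, Central}: total = 835.1
  {South, East}: total = 882.0
  {North, East}: total = 915.5
  {North, Central}: total = 967.1
  {South, Central}: total = 1026.0
  {North, South}: total = 1244.5
Best pair: {South, West} with total 658.9.

{South, West}, total 658.9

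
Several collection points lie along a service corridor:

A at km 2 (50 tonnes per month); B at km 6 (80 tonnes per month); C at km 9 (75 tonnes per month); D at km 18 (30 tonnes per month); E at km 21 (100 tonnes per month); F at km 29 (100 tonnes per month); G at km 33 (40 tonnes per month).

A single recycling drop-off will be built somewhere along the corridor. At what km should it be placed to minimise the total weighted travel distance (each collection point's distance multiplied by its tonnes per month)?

x = 21

For a sum of weighted absolute distances on a line, the optimum is the weighted median (not the mean). Total weight W = 475; half-weight = 237.5.
Sort by position and accumulate weight:
  km 2 (A, w=50) → cum 50
  km 6 (B, w=80) → cum 130
  km 9 (C, w=75) → cum 205
  km 18 (D, w=30) → cum 235
  km 21 (E, w=100) → cum 335  ≥ 237.5 → median here
  km 29 (F, w=100) → cum 435
  km 33 (G, w=40) → cum 475
Optimal location: km 21.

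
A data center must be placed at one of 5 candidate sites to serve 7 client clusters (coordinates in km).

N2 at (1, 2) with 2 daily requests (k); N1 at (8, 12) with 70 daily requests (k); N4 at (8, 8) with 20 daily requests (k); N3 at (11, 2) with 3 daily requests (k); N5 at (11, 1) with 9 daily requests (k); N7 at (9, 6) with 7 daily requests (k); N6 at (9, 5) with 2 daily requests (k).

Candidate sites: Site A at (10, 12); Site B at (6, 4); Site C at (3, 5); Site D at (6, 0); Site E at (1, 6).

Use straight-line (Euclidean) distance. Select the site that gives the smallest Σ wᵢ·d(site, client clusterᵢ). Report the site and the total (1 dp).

Total weighted distance at each candidate:
  Site A (10, 12): total = 442.6
  Site B (6, 4): total = 777.6
  Site C (3, 5): total = 886.7
  Site D (6, 0): total = 1147.9
  Site E (1, 6): total = 1004.0
Minimum is at Site A with total 442.6 km.

Site A, total 442.6 km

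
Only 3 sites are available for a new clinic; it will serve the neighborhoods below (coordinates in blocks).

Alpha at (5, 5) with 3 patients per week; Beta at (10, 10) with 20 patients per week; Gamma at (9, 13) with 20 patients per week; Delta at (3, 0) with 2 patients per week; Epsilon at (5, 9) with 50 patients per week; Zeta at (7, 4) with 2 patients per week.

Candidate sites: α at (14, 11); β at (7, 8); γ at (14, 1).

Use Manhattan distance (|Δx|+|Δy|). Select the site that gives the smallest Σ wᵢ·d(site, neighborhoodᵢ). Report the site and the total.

β, total 437 blocks

Total weighted distance at each candidate:
  α (14, 11): total = 907
  β (7, 8): total = 437
  γ (14, 1): total = 1533
Minimum is at β with total 437 blocks.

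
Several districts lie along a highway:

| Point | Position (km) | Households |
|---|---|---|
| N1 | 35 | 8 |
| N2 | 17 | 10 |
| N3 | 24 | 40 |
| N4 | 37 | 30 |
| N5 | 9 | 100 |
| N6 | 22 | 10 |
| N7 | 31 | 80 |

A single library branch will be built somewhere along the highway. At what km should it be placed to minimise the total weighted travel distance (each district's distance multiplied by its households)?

x = 24

For a sum of weighted absolute distances on a line, the optimum is the weighted median (not the mean). Total weight W = 278; half-weight = 139.
Sort by position and accumulate weight:
  km 9 (N5, w=100) → cum 100
  km 17 (N2, w=10) → cum 110
  km 22 (N6, w=10) → cum 120
  km 24 (N3, w=40) → cum 160  ≥ 139 → median here
  km 31 (N7, w=80) → cum 240
  km 35 (N1, w=8) → cum 248
  km 37 (N4, w=30) → cum 278
Optimal location: km 24.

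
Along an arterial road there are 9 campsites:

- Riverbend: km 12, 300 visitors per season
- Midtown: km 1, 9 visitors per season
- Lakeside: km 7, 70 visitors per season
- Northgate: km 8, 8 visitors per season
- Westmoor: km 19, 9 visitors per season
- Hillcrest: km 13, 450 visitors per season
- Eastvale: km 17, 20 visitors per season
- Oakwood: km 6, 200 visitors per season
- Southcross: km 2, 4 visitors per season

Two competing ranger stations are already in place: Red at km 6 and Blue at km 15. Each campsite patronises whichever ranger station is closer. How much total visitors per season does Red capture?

The indifferent point is the midpoint (6+15)/2 = 10.5; campsites left of it (closer to Red at 6) go to Red, those right go to Blue.
  Midtown at 1 (w=9) → Red
  Southcross at 2 (w=4) → Red
  Oakwood at 6 (w=200) → Red
  Lakeside at 7 (w=70) → Red
  Northgate at 8 (w=8) → Red
  Riverbend at 12 (w=300) → Blue
  Hillcrest at 13 (w=450) → Blue
  Eastvale at 17 (w=20) → Blue
  Westmoor at 19 (w=9) → Blue
Red captures 291; Blue captures 779.

291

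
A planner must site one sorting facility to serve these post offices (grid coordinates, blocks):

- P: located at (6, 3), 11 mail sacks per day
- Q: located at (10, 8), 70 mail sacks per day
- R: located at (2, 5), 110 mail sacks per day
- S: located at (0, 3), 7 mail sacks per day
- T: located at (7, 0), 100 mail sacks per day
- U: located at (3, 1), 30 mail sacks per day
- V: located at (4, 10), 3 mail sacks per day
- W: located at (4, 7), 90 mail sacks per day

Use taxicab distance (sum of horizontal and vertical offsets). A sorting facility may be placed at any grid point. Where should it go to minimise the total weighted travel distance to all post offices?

(4, 5)

Manhattan distance separates: Σwᵢ(|x−xᵢ|+|y−yᵢ|) = Σwᵢ|x−xᵢ| + Σwᵢ|y−yᵢ|, so x and y are optimised independently as 1-D weighted medians.
Total weight W = 421; half = 210.5.
x-coordinate, sorted with cumulative weight:
  x=0 (S, w=7) cum 7
  x=2 (R, w=110) cum 117
  x=3 (U, w=30) cum 147
  x=4 (V, w=3) cum 150
  x=4 (W, w=90) cum 240  ← median
  x=6 (P, w=11) cum 251
  x=7 (T, w=100) cum 351
  x=10 (Q, w=70) cum 421
⇒ x* = 4
y-coordinate, sorted with cumulative weight:
  y=0 (T, w=100) cum 100
  y=1 (U, w=30) cum 130
  y=3 (P, w=11) cum 141
  y=3 (S, w=7) cum 148
  y=5 (R, w=110) cum 258  ← median
  y=7 (W, w=90) cum 348
  y=8 (Q, w=70) cum 418
  y=10 (V, w=3) cum 421
⇒ y* = 5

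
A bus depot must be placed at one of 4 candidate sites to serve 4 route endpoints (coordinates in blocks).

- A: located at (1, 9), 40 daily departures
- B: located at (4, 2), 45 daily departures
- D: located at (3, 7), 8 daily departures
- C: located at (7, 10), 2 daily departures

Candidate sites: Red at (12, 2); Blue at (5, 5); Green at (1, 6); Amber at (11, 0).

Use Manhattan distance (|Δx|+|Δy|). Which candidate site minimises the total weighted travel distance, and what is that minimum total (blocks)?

Total weighted distance at each candidate:
  Red (12, 2): total = 1218
  Blue (5, 5): total = 546
  Green (1, 6): total = 479
  Amber (11, 0): total = 1313
Minimum is at Green with total 479 blocks.

Green, total 479 blocks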